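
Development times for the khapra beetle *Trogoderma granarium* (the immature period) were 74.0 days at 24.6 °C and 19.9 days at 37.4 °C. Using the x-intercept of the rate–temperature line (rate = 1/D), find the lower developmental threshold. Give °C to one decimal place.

19.9 °C

Under the model K = D·(T − T_b), so D₁·(T₁ − T_b) = D₂·(T₂ − T_b).
74.0·(24.6 − T_b) = 19.9·(37.4 − T_b)
T_b = (74.0·24.6 − 19.9·37.4) / (74.0 − 19.9) = 1076.14 / 54.1 = 19.892 °C ≈ 19.9 °C.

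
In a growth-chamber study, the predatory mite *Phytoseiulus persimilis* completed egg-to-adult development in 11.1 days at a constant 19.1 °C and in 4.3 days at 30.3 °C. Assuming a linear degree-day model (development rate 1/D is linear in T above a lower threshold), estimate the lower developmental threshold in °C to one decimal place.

Linear rate model ⇒ the product D·(T − T_b) is constant across temperatures.
11.1·(19.1 − T_b) = 4.3·(30.3 − T_b)
T_b = (11.1·19.1 − 4.3·30.3) / (11.1 − 4.3) = 81.72 / 6.8 = 12.018 °C ≈ 12.0 °C.

12.0 °C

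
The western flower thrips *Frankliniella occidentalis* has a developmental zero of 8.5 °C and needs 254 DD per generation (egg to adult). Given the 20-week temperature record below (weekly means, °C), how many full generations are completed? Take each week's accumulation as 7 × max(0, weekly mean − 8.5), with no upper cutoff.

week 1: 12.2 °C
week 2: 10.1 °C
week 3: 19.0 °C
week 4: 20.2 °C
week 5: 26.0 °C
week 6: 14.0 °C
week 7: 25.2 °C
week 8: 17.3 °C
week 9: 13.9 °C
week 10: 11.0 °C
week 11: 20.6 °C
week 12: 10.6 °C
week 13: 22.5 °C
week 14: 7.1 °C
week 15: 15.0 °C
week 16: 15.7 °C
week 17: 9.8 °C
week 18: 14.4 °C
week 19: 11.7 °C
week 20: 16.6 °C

Weekly DD (7 × max(0, T̄ − 8.5)): 25.9, 11.2, 73.5, 81.9, 122.5, 38.5, 116.9, 61.6, 37.8, 17.5, 84.7, 14.7, 98.0, 0.0, 45.5, 50.4, 9.1, 41.3, 22.4, 56.7.
Season total = 1010.1 DD.
Complete generations = ⌊1010.1 / 254⌋ = 3.

3 generations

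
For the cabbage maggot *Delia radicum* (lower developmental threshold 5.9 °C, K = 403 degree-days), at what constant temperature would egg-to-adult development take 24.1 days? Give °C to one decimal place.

Required daily accumulation = 403 / 24.1 = 16.722 DD/day.
T = T_base + 16.722 = 5.9 + 16.722 = 22.622 ≈ 22.6 °C.

22.6 °C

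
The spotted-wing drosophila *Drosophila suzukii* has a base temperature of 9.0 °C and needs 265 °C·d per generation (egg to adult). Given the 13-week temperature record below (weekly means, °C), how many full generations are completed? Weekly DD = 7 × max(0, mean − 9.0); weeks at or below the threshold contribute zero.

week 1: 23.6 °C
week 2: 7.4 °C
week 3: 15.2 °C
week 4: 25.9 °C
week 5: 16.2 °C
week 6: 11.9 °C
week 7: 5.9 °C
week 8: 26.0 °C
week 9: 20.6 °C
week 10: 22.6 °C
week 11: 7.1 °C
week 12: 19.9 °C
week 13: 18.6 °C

2 generations

Weekly DD (7 × max(0, T̄ − 9.0)): 102.2, 0.0, 43.4, 118.3, 50.4, 20.3, 0.0, 119.0, 81.2, 95.2, 0.0, 76.3, 67.2.
Season total = 773.5 DD.
Complete generations = ⌊773.5 / 265⌋ = 2.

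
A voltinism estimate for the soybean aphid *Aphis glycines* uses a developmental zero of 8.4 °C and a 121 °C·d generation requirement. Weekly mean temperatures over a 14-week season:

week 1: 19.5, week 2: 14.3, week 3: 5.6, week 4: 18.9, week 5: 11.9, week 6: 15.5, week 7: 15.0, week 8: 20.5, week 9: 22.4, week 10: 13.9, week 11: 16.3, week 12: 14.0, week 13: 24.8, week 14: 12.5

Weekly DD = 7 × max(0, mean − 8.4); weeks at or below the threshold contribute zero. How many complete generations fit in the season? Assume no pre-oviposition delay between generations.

6 generations

Weekly DD (7 × max(0, T̄ − 8.4)): 77.7, 41.3, 0.0, 73.5, 24.5, 49.7, 46.2, 84.7, 98.0, 38.5, 55.3, 39.2, 114.8, 28.7.
Season total = 772.1 DD.
Complete generations = ⌊772.1 / 121⌋ = 6.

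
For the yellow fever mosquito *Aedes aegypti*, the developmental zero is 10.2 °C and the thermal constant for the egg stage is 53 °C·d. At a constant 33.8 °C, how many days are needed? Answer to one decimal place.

2.2 days

Daily accumulation = 33.8 − 10.2 = 23.6 DD/day.
Duration = 53 / 23.6 = 2.246 ≈ 2.2 days.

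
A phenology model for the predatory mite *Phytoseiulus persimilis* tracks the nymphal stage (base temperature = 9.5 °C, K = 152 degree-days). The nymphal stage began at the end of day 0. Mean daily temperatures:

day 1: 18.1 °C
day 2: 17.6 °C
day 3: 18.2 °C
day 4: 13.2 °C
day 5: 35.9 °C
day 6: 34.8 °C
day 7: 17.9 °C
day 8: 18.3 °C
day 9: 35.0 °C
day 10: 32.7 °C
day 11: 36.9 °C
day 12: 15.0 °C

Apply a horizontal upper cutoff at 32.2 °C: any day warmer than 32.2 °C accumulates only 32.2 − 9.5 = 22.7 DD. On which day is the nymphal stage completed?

day 11

Daily DD above 9.5 °C (capped at 22.7): 8.6, 8.1, 8.7, 3.7, 22.7, 22.7, 8.4, 8.8, 22.7, 22.7, 22.7, 5.5.
Cumulative: 8.6, 16.7, 25.4, 29.1, 51.8, 74.5, 82.9, 91.7, 114.4, 137.1, 159.8, 165.3.
The total first reaches 152 DD on day 11.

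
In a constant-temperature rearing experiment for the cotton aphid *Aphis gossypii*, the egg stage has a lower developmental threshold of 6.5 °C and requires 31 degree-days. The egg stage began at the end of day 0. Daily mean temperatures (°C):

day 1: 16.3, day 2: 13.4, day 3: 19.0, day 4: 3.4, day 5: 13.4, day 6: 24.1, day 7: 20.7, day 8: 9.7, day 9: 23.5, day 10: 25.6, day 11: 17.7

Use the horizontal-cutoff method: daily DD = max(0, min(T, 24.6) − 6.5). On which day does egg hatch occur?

Daily DD above 6.5 °C (capped at 18.1): 9.8, 6.9, 12.5, 0.0, 6.9, 17.6, 14.2, 3.2, 17.0, 18.1, 11.2.
Cumulative: 9.8, 16.7, 29.2, 29.2, 36.1, 53.7, 67.9, 71.1, 88.1, 106.2, 117.4.
The total first reaches 31 DD on day 5.

day 5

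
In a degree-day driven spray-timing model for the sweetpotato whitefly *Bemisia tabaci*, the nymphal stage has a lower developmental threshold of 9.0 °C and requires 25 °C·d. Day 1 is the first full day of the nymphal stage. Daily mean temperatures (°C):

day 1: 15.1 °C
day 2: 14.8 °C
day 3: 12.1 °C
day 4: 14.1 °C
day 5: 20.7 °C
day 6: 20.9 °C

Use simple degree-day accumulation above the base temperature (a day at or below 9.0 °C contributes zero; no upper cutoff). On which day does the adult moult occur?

Daily DD above 9.0 °C: 6.1, 5.8, 3.1, 5.1, 11.7, 11.9.
Cumulative: 6.1, 11.9, 15.0, 20.1, 31.8, 43.7.
The total first reaches 25 DD on day 5.

day 5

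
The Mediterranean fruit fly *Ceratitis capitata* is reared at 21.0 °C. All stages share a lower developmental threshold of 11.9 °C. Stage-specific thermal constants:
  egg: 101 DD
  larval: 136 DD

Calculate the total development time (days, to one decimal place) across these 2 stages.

Daily accumulation at 21.0 °C = 21.0 − 11.9 = 9.1 DD/day.
Total K = 101 + 136 = 237 DD.
Total duration = 237 / 9.1 = 26.044 ≈ 26.0 days.

26.0 days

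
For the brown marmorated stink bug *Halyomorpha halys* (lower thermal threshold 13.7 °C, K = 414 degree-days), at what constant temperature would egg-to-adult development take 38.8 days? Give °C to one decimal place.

24.4 °C

Required daily accumulation = 414 / 38.8 = 10.670 DD/day.
T = T_base + 10.670 = 13.7 + 10.670 = 24.370 ≈ 24.4 °C.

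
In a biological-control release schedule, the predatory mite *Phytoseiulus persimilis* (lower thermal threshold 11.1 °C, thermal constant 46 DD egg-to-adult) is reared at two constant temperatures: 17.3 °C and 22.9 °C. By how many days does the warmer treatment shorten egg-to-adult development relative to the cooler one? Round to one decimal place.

3.5 days

At 17.3 °C: 46 / (17.3 − 11.1) = 46 / 6.2 = 7.419 d.
At 22.9 °C: 46 / (22.9 − 11.1) = 46 / 11.8 = 3.898 d.
Difference = |7.419 − 3.898| = 3.521 ≈ 3.5 days.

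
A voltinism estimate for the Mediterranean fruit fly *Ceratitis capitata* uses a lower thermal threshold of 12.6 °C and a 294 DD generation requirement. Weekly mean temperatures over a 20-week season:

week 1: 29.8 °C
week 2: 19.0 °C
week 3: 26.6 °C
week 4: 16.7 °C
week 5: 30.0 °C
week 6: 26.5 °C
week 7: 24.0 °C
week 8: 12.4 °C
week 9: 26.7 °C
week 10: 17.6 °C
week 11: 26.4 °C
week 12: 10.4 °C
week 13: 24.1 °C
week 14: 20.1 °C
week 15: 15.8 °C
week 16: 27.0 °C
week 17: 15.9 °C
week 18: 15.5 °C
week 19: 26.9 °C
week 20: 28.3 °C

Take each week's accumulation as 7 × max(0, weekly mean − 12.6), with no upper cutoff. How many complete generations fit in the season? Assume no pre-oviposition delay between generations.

4 generations

Weekly DD (7 × max(0, T̄ − 12.6)): 120.4, 44.8, 98.0, 28.7, 121.8, 97.3, 79.8, 0.0, 98.7, 35.0, 96.6, 0.0, 80.5, 52.5, 22.4, 100.8, 23.1, 20.3, 100.1, 109.9.
Season total = 1330.7 DD.
Complete generations = ⌊1330.7 / 294⌋ = 4.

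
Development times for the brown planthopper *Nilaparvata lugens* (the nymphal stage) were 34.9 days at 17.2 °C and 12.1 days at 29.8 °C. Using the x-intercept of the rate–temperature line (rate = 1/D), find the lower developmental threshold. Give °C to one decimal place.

10.5 °C

Under the model K = D·(T − T_b), so D₁·(T₁ − T_b) = D₂·(T₂ − T_b).
34.9·(17.2 − T_b) = 12.1·(29.8 − T_b)
T_b = (34.9·17.2 − 12.1·29.8) / (34.9 − 12.1) = 239.70 / 22.8 = 10.513 °C ≈ 10.5 °C.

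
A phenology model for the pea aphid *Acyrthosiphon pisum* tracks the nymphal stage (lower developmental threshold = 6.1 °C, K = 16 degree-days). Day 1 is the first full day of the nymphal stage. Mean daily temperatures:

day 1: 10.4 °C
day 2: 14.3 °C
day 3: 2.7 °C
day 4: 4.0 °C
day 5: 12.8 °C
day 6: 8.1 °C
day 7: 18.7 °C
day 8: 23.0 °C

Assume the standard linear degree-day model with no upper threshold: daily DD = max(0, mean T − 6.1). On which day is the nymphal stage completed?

Daily DD above 6.1 °C: 4.3, 8.2, 0.0, 0.0, 6.7, 2.0, 12.6, 16.9.
Cumulative: 4.3, 12.5, 12.5, 12.5, 19.2, 21.2, 33.8, 50.7.
The total first reaches 16 DD on day 5.

day 5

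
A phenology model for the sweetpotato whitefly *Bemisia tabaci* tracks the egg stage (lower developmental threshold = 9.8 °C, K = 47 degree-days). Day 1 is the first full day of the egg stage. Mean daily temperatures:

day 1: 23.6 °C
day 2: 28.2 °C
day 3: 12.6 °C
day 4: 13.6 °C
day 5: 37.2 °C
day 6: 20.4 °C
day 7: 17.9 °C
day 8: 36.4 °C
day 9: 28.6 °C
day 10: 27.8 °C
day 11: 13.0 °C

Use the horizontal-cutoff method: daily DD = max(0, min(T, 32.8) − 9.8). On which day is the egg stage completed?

day 5

Daily DD above 9.8 °C (capped at 23.0): 13.8, 18.4, 2.8, 3.8, 23.0, 10.6, 8.1, 23.0, 18.8, 18.0, 3.2.
Cumulative: 13.8, 32.2, 35.0, 38.8, 61.8, 72.4, 80.5, 103.5, 122.3, 140.3, 143.5.
The total first reaches 47 DD on day 5.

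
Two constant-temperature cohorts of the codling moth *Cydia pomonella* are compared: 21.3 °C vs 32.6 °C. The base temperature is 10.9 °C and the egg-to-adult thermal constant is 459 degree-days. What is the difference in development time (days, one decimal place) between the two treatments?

At 21.3 °C: 459 / (21.3 − 10.9) = 459 / 10.4 = 44.135 d.
At 32.6 °C: 459 / (32.6 − 10.9) = 459 / 21.7 = 21.152 d.
Difference = |44.135 − 21.152| = 22.983 ≈ 23.0 days.

23.0 days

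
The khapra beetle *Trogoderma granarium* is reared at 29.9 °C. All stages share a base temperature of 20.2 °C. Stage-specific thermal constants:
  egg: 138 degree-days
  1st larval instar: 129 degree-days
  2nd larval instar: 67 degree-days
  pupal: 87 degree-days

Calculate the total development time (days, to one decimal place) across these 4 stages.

43.4 days

Daily accumulation at 29.9 °C = 29.9 − 20.2 = 9.7 DD/day.
Total K = 138 + 129 + 67 + 87 = 421 DD.
Total duration = 421 / 9.7 = 43.402 ≈ 43.4 days.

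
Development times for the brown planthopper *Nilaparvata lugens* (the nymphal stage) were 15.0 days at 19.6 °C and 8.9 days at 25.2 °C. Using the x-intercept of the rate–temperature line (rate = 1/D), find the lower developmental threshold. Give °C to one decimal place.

Under the model K = D·(T − T_b), so D₁·(T₁ − T_b) = D₂·(T₂ − T_b).
15.0·(19.6 − T_b) = 8.9·(25.2 − T_b)
T_b = (15.0·19.6 − 8.9·25.2) / (15.0 − 8.9) = 69.72 / 6.1 = 11.430 °C ≈ 11.4 °C.

11.4 °C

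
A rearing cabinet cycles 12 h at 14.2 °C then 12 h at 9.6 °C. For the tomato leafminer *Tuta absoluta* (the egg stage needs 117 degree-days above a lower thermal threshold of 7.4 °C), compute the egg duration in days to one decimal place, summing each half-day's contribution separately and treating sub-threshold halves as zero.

26.0 days

Day half: max(0, 14.2 − 7.4) × 0.5 = 6.8 × 0.5 = 3.40 DD.
Night half: max(0, 9.6 − 7.4) × 0.5 = 2.2 × 0.5 = 1.10 DD.
Per 24 h: 4.50 DD/day.
Duration = 117 / 4.50 = 26.000 ≈ 26.0 days.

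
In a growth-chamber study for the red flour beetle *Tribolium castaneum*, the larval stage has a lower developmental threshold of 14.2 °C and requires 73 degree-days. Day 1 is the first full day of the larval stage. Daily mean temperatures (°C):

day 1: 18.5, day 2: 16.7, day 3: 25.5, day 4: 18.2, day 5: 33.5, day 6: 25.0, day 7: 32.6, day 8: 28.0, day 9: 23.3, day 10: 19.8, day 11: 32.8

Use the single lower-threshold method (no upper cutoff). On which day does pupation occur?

day 8

Daily DD above 14.2 °C: 4.3, 2.5, 11.3, 4.0, 19.3, 10.8, 18.4, 13.8, 9.1, 5.6, 18.6.
Cumulative: 4.3, 6.8, 18.1, 22.1, 41.4, 52.2, 70.6, 84.4, 93.5, 99.1, 117.7.
The total first reaches 73 DD on day 8.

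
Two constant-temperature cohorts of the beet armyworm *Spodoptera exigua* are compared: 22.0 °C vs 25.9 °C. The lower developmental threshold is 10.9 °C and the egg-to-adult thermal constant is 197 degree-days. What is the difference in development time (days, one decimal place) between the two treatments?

At 22.0 °C: 197 / (22.0 − 10.9) = 197 / 11.1 = 17.748 d.
At 25.9 °C: 197 / (25.9 − 10.9) = 197 / 15.0 = 13.133 d.
Difference = |17.748 − 13.133| = 4.614 ≈ 4.6 days.

4.6 days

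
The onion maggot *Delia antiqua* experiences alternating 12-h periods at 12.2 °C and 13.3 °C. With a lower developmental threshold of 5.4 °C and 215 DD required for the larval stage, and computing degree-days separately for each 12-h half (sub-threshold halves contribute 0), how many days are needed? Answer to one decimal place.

Day half: max(0, 12.2 − 5.4) × 0.5 = 6.8 × 0.5 = 3.40 DD.
Night half: max(0, 13.3 − 5.4) × 0.5 = 7.9 × 0.5 = 3.95 DD.
Per 24 h: 7.35 DD/day.
Duration = 215 / 7.35 = 29.252 ≈ 29.3 days.

29.3 days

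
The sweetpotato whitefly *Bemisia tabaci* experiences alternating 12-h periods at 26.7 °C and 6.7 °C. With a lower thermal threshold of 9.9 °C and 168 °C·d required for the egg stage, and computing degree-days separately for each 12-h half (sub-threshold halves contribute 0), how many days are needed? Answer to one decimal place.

20.0 days

Day half: max(0, 26.7 − 9.9) × 0.5 = 16.8 × 0.5 = 8.40 DD.
Night half: max(0, 6.7 − 9.9) × 0.5 = 0.0 × 0.5 = 0.00 DD.
Per 24 h: 8.40 DD/day.
Duration = 168 / 8.40 = 20.000 ≈ 20.0 days.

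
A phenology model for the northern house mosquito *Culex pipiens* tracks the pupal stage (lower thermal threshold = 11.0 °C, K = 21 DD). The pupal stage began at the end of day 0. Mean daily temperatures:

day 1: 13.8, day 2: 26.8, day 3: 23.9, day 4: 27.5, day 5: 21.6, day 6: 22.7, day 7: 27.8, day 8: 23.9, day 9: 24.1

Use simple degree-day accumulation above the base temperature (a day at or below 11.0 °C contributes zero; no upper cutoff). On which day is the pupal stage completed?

day 3

Daily DD above 11.0 °C: 2.8, 15.8, 12.9, 16.5, 10.6, 11.7, 16.8, 12.9, 13.1.
Cumulative: 2.8, 18.6, 31.5, 48.0, 58.6, 70.3, 87.1, 100.0, 113.1.
The total first reaches 21 DD on day 3.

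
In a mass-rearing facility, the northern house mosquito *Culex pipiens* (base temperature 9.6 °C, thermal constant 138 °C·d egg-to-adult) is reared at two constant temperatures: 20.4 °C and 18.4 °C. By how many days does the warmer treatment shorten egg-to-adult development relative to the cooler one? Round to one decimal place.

At 20.4 °C: 138 / (20.4 − 9.6) = 138 / 10.8 = 12.778 d.
At 18.4 °C: 138 / (18.4 − 9.6) = 138 / 8.8 = 15.682 d.
Difference = |12.778 − 15.682| = 2.904 ≈ 2.9 days.

2.9 days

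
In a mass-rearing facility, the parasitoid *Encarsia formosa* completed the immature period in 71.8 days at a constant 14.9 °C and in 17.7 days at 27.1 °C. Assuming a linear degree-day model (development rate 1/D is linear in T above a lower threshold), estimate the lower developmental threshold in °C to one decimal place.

10.9 °C

Equal thermal constants: D₁(T₁ − T_b) = D₂(T₂ − T_b).
71.8·(14.9 − T_b) = 17.7·(27.1 − T_b)
T_b = (71.8·14.9 − 17.7·27.1) / (71.8 − 17.7) = 590.15 / 54.1 = 10.909 °C ≈ 10.9 °C.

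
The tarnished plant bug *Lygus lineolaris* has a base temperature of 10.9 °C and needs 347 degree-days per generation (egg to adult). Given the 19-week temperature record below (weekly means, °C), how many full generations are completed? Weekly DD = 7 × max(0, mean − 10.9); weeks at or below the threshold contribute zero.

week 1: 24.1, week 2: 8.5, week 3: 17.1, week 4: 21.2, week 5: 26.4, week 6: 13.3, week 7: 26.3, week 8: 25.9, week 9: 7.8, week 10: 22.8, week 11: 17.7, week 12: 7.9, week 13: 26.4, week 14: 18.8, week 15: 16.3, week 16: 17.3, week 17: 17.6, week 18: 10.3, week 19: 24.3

3 generations

Weekly DD (7 × max(0, T̄ − 10.9)): 92.4, 0.0, 43.4, 72.1, 108.5, 16.8, 107.8, 105.0, 0.0, 83.3, 47.6, 0.0, 108.5, 55.3, 37.8, 44.8, 46.9, 0.0, 93.8.
Season total = 1064.0 DD.
Complete generations = ⌊1064.0 / 347⌋ = 3.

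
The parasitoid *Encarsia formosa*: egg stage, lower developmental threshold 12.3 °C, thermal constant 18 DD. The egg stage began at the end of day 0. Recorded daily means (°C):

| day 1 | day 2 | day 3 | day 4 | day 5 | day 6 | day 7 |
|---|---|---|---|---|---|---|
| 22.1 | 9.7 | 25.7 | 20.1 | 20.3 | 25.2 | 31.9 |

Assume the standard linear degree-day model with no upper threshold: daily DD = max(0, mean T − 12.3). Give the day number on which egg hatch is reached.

day 3

Daily DD above 12.3 °C: 9.8, 0.0, 13.4, 7.8, 8.0, 12.9, 19.6.
Cumulative: 9.8, 9.8, 23.2, 31.0, 39.0, 51.9, 71.5.
The total first reaches 18 DD on day 3.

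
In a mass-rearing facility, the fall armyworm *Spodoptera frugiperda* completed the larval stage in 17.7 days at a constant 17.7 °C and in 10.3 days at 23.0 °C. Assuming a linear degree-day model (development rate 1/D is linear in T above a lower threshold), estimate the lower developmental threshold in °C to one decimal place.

Under the model K = D·(T − T_b), so D₁·(T₁ − T_b) = D₂·(T₂ − T_b).
17.7·(17.7 − T_b) = 10.3·(23.0 − T_b)
T_b = (17.7·17.7 − 10.3·23.0) / (17.7 − 10.3) = 76.39 / 7.4 = 10.323 °C ≈ 10.3 °C.

10.3 °C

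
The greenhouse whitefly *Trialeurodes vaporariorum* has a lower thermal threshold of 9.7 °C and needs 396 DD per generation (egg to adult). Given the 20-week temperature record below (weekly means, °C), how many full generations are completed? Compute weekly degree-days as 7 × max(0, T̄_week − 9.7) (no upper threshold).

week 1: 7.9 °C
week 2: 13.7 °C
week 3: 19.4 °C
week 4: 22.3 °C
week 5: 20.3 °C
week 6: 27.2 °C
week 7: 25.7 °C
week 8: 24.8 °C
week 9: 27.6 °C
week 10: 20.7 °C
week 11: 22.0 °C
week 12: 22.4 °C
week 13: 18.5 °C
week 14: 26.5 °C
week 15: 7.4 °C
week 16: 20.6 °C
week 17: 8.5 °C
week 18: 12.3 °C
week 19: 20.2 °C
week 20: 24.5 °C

3 generations

Weekly DD (7 × max(0, T̄ − 9.7)): 0.0, 28.0, 67.9, 88.2, 74.2, 122.5, 112.0, 105.7, 125.3, 77.0, 86.1, 88.9, 61.6, 117.6, 0.0, 76.3, 0.0, 18.2, 73.5, 103.6.
Season total = 1426.6 DD.
Complete generations = ⌊1426.6 / 396⌋ = 3.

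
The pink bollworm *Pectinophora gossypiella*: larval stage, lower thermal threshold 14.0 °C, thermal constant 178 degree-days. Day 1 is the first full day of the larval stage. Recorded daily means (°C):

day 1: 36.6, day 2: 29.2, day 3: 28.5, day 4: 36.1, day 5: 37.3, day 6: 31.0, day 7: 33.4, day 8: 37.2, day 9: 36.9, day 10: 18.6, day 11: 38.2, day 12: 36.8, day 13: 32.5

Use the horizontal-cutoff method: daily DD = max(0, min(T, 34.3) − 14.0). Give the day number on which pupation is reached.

Daily DD above 14.0 °C (capped at 20.3): 20.3, 15.2, 14.5, 20.3, 20.3, 17.0, 19.4, 20.3, 20.3, 4.6, 20.3, 20.3, 18.5.
Cumulative: 20.3, 35.5, 50.0, 70.3, 90.6, 107.6, 127.0, 147.3, 167.6, 172.2, 192.5, 212.8, 231.3.
The total first reaches 178 DD on day 11.

day 11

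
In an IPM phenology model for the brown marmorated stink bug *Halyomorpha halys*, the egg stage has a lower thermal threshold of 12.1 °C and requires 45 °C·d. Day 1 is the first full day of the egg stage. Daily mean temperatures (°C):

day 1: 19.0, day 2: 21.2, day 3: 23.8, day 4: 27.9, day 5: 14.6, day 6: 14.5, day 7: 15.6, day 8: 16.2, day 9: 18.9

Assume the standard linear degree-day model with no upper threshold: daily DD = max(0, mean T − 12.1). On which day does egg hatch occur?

Daily DD above 12.1 °C: 6.9, 9.1, 11.7, 15.8, 2.5, 2.4, 3.5, 4.1, 6.8.
Cumulative: 6.9, 16.0, 27.7, 43.5, 46.0, 48.4, 51.9, 56.0, 62.8.
The total first reaches 45 DD on day 5.

day 5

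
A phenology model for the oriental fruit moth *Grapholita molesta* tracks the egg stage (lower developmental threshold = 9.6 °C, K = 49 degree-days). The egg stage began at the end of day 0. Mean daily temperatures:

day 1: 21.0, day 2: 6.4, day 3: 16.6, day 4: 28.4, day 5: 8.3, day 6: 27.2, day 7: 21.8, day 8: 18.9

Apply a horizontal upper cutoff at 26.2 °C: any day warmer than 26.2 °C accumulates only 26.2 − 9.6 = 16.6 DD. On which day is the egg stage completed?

day 6

Daily DD above 9.6 °C (capped at 16.6): 11.4, 0.0, 7.0, 16.6, 0.0, 16.6, 12.2, 9.3.
Cumulative: 11.4, 11.4, 18.4, 35.0, 35.0, 51.6, 63.8, 73.1.
The total first reaches 49 DD on day 6.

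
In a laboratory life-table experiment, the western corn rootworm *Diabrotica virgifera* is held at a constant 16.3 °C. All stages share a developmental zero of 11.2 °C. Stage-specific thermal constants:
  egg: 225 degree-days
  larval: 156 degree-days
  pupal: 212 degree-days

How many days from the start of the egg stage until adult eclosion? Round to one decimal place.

116.3 days

Daily accumulation at 16.3 °C = 16.3 − 11.2 = 5.1 DD/day.
Total K = 225 + 156 + 212 = 593 DD.
Total duration = 593 / 5.1 = 116.275 ≈ 116.3 days.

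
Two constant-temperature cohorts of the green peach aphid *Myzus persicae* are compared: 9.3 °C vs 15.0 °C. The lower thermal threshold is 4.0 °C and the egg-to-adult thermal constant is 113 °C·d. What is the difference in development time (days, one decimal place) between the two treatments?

11.0 days

At 9.3 °C: 113 / (9.3 − 4.0) = 113 / 5.3 = 21.321 d.
At 15.0 °C: 113 / (15.0 − 4.0) = 113 / 11.0 = 10.273 d.
Difference = |21.321 − 10.273| = 11.048 ≈ 11.0 days.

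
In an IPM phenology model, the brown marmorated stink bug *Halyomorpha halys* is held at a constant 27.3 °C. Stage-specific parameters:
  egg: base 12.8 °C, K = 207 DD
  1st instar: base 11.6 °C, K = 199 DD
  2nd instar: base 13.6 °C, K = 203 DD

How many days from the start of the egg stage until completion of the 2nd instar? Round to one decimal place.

41.8 days

egg: 207 / (27.3 − 12.8) = 207 / 14.5 = 14.276 d.
1st instar: 199 / (27.3 − 11.6) = 199 / 15.7 = 12.675 d.
2nd instar: 203 / (27.3 − 13.6) = 203 / 13.7 = 14.818 d.
Sum = 41.769 ≈ 41.8 days.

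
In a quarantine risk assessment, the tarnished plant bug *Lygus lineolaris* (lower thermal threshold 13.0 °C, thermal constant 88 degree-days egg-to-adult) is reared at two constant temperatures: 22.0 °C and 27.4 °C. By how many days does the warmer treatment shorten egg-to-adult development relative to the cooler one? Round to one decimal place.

3.7 days

At 22.0 °C: 88 / (22.0 − 13.0) = 88 / 9.0 = 9.778 d.
At 27.4 °C: 88 / (27.4 − 13.0) = 88 / 14.4 = 6.111 d.
Difference = |9.778 − 6.111| = 3.667 ≈ 3.7 days.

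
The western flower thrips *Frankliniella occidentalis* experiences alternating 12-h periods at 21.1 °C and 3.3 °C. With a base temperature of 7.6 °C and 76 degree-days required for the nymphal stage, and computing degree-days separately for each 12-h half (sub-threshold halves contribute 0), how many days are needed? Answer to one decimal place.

Day half: max(0, 21.1 − 7.6) × 0.5 = 13.5 × 0.5 = 6.75 DD.
Night half: max(0, 3.3 − 7.6) × 0.5 = 0.0 × 0.5 = 0.00 DD.
Per 24 h: 6.75 DD/day.
Duration = 76 / 6.75 = 11.259 ≈ 11.3 days.

11.3 days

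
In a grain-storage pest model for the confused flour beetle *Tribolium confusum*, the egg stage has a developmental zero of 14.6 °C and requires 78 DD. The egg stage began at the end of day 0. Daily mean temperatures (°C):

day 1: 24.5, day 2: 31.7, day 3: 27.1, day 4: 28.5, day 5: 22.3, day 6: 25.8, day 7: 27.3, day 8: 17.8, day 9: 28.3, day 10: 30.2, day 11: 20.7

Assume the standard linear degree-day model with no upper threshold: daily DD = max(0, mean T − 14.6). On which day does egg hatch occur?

Daily DD above 14.6 °C: 9.9, 17.1, 12.5, 13.9, 7.7, 11.2, 12.7, 3.2, 13.7, 15.6, 6.1.
Cumulative: 9.9, 27.0, 39.5, 53.4, 61.1, 72.3, 85.0, 88.2, 101.9, 117.5, 123.6.
The total first reaches 78 DD on day 7.

day 7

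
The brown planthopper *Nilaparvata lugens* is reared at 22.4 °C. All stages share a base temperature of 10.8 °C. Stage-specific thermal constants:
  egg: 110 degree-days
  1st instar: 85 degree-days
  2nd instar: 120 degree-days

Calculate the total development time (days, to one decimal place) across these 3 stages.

27.2 days

Daily accumulation at 22.4 °C = 22.4 − 10.8 = 11.6 DD/day.
Total K = 110 + 85 + 120 = 315 DD.
Total duration = 315 / 11.6 = 27.155 ≈ 27.2 days.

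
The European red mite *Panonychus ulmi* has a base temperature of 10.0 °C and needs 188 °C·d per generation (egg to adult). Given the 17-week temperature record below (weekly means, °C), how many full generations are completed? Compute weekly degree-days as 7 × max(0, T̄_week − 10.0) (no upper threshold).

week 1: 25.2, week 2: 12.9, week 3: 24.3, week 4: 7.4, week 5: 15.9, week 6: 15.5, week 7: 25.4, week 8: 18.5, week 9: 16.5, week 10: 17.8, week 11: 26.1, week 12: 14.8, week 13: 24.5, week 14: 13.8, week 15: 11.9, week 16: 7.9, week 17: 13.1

Weekly DD (7 × max(0, T̄ − 10.0)): 106.4, 20.3, 100.1, 0.0, 41.3, 38.5, 107.8, 59.5, 45.5, 54.6, 112.7, 33.6, 101.5, 26.6, 13.3, 0.0, 21.7.
Season total = 883.4 DD.
Complete generations = ⌊883.4 / 188⌋ = 4.

4 generations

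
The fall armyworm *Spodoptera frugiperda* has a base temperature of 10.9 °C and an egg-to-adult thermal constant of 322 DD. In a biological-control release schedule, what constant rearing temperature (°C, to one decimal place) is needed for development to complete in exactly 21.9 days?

25.6 °C

Required daily accumulation = 322 / 21.9 = 14.703 DD/day.
T = T_base + 14.703 = 10.9 + 14.703 = 25.603 ≈ 25.6 °C.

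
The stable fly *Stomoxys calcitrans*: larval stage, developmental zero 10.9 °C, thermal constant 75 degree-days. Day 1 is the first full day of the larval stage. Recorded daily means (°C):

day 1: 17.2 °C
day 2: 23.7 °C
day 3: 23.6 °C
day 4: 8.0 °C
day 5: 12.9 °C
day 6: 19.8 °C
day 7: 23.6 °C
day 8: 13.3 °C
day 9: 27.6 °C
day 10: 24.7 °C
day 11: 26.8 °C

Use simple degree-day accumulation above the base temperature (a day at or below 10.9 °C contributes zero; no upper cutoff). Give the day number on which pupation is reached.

day 10

Daily DD above 10.9 °C: 6.3, 12.8, 12.7, 0.0, 2.0, 8.9, 12.7, 2.4, 16.7, 13.8, 15.9.
Cumulative: 6.3, 19.1, 31.8, 31.8, 33.8, 42.7, 55.4, 57.8, 74.5, 88.3, 104.2.
The total first reaches 75 DD on day 10.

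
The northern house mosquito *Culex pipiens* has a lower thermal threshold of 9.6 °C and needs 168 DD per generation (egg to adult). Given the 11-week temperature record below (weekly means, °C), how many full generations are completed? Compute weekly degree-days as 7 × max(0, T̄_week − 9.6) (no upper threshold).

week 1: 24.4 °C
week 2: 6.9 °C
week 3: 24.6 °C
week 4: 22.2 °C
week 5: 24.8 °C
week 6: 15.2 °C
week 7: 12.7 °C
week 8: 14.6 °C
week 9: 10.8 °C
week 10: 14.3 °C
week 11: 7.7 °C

3 generations

Weekly DD (7 × max(0, T̄ − 9.6)): 103.6, 0.0, 105.0, 88.2, 106.4, 39.2, 21.7, 35.0, 8.4, 32.9, 0.0.
Season total = 540.4 DD.
Complete generations = ⌊540.4 / 168⌋ = 3.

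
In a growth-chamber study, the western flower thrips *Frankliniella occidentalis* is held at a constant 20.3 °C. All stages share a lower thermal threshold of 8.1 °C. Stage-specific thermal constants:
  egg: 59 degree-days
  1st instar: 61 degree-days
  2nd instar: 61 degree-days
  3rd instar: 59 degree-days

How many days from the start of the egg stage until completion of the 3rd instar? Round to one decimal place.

19.7 days

Daily accumulation at 20.3 °C = 20.3 − 8.1 = 12.2 DD/day.
Total K = 59 + 61 + 61 + 59 = 240 DD.
Total duration = 240 / 12.2 = 19.672 ≈ 19.7 days.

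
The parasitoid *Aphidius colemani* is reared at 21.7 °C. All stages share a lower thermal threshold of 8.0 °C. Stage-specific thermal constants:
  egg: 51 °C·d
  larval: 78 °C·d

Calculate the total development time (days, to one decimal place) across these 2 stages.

Daily accumulation at 21.7 °C = 21.7 − 8.0 = 13.7 DD/day.
Total K = 51 + 78 = 129 DD.
Total duration = 129 / 13.7 = 9.416 ≈ 9.4 days.

9.4 days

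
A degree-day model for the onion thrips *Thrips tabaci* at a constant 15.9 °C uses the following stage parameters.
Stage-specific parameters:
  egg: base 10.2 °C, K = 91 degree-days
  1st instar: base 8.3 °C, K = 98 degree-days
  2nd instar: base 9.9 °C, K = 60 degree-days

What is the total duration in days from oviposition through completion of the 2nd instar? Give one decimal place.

egg: 91 / (15.9 − 10.2) = 91 / 5.7 = 15.965 d.
1st instar: 98 / (15.9 − 8.3) = 98 / 7.6 = 12.895 d.
2nd instar: 60 / (15.9 − 9.9) = 60 / 6.0 = 10.000 d.
Sum = 38.860 ≈ 38.9 days.

38.9 days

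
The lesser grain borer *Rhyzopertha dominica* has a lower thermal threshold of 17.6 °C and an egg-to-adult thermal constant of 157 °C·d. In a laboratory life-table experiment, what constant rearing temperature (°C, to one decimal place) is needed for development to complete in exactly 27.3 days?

Required daily accumulation = 157 / 27.3 = 5.751 DD/day.
T = T_base + 5.751 = 17.6 + 5.751 = 23.351 ≈ 23.4 °C.

23.4 °C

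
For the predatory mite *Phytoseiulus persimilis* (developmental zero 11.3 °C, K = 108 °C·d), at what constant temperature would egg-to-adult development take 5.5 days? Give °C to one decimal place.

30.9 °C

Required daily accumulation = 108 / 5.5 = 19.636 DD/day.
T = T_base + 19.636 = 11.3 + 19.636 = 30.936 ≈ 30.9 °C.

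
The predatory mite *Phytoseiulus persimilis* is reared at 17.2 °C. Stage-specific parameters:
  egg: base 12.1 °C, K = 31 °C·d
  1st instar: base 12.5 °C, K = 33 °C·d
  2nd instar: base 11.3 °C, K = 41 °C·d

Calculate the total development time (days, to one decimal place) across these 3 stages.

egg: 31 / (17.2 − 12.1) = 31 / 5.1 = 6.078 d.
1st instar: 33 / (17.2 − 12.5) = 33 / 4.7 = 7.021 d.
2nd instar: 41 / (17.2 − 11.3) = 41 / 5.9 = 6.949 d.
Sum = 20.049 ≈ 20.0 days.

20.0 days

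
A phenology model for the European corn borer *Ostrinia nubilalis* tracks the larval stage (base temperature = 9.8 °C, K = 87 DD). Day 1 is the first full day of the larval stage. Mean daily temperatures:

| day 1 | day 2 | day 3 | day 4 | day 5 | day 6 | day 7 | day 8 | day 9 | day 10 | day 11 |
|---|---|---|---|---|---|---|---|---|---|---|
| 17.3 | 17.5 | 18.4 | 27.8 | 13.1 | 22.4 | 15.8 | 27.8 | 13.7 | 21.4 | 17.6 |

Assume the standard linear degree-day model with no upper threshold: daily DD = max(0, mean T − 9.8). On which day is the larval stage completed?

Daily DD above 9.8 °C: 7.5, 7.7, 8.6, 18.0, 3.3, 12.6, 6.0, 18.0, 3.9, 11.6, 7.8.
Cumulative: 7.5, 15.2, 23.8, 41.8, 45.1, 57.7, 63.7, 81.7, 85.6, 97.2, 105.0.
The total first reaches 87 DD on day 10.

day 10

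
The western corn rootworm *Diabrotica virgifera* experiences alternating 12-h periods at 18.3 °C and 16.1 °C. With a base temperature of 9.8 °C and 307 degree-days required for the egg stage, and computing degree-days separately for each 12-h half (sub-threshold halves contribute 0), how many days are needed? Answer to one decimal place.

Day half: max(0, 18.3 − 9.8) × 0.5 = 8.5 × 0.5 = 4.25 DD.
Night half: max(0, 16.1 − 9.8) × 0.5 = 6.3 × 0.5 = 3.15 DD.
Per 24 h: 7.40 DD/day.
Duration = 307 / 7.40 = 41.486 ≈ 41.5 days.

41.5 days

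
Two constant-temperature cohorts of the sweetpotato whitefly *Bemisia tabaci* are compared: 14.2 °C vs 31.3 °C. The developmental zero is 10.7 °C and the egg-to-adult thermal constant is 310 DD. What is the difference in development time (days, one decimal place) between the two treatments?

At 14.2 °C: 310 / (14.2 − 10.7) = 310 / 3.5 = 88.571 d.
At 31.3 °C: 310 / (31.3 − 10.7) = 310 / 20.6 = 15.049 d.
Difference = |88.571 − 15.049| = 73.523 ≈ 73.5 days.

73.5 days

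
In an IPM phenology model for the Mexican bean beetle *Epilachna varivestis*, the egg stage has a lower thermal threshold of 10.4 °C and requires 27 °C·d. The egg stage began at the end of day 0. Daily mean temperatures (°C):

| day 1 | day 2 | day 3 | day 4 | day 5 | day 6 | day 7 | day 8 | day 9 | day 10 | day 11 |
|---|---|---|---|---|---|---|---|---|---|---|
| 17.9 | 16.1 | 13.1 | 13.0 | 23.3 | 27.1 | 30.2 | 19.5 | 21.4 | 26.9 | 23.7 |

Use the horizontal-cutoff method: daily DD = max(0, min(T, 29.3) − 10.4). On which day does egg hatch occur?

Daily DD above 10.4 °C (capped at 18.9): 7.5, 5.7, 2.7, 2.6, 12.9, 16.7, 18.9, 9.1, 11.0, 16.5, 13.3.
Cumulative: 7.5, 13.2, 15.9, 18.5, 31.4, 48.1, 67.0, 76.1, 87.1, 103.6, 116.9.
The total first reaches 27 DD on day 5.

day 5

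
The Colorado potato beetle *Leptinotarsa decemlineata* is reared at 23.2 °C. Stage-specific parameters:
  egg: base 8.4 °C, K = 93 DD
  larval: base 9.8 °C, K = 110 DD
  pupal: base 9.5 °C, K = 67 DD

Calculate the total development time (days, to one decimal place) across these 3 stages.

egg: 93 / (23.2 − 8.4) = 93 / 14.8 = 6.284 d.
larval: 110 / (23.2 − 9.8) = 110 / 13.4 = 8.209 d.
pupal: 67 / (23.2 − 9.5) = 67 / 13.7 = 4.891 d.
Sum = 19.383 ≈ 19.4 days.

19.4 days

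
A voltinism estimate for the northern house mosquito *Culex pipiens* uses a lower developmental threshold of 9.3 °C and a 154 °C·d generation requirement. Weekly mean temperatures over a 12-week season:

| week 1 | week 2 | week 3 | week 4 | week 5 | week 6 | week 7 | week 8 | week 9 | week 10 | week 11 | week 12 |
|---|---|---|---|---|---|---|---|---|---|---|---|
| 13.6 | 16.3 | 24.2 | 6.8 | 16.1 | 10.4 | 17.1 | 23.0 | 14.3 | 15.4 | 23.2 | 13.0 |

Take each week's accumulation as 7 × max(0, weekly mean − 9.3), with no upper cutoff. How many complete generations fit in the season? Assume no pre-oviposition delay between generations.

Weekly DD (7 × max(0, T̄ − 9.3)): 30.1, 49.0, 104.3, 0.0, 47.6, 7.7, 54.6, 95.9, 35.0, 42.7, 97.3, 25.9.
Season total = 590.1 DD.
Complete generations = ⌊590.1 / 154⌋ = 3.

3 generations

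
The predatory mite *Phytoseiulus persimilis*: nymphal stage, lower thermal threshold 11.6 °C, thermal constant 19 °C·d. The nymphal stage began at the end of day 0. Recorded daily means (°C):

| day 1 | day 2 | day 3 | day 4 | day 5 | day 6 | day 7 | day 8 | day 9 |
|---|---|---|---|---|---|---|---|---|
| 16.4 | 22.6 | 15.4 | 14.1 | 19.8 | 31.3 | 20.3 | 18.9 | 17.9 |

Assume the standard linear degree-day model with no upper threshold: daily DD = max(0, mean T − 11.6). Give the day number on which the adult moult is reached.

day 3

Daily DD above 11.6 °C: 4.8, 11.0, 3.8, 2.5, 8.2, 19.7, 8.7, 7.3, 6.3.
Cumulative: 4.8, 15.8, 19.6, 22.1, 30.3, 50.0, 58.7, 66.0, 72.3.
The total first reaches 19 DD on day 3.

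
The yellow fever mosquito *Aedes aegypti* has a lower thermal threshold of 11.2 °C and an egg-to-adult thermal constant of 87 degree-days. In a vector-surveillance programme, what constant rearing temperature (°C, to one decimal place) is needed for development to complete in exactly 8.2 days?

Required daily accumulation = 87 / 8.2 = 10.610 DD/day.
T = T_base + 10.610 = 11.2 + 10.610 = 21.810 ≈ 21.8 °C.

21.8 °C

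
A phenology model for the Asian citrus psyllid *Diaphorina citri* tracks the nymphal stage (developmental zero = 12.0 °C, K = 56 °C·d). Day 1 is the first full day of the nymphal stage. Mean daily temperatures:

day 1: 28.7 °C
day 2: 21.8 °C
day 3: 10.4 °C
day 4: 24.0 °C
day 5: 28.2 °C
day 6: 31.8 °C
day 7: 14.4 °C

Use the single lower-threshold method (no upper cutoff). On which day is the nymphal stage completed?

Daily DD above 12.0 °C: 16.7, 9.8, 0.0, 12.0, 16.2, 19.8, 2.4.
Cumulative: 16.7, 26.5, 26.5, 38.5, 54.7, 74.5, 76.9.
The total first reaches 56 DD on day 6.

day 6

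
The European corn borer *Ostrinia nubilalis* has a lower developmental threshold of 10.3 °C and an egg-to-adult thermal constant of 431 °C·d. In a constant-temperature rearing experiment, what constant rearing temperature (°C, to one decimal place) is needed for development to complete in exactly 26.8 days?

26.4 °C

Required daily accumulation = 431 / 26.8 = 16.082 DD/day.
T = T_base + 16.082 = 10.3 + 16.082 = 26.382 ≈ 26.4 °C.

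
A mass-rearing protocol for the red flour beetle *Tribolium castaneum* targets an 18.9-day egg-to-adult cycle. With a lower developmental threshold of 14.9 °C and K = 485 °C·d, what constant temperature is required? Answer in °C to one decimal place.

Required daily accumulation = 485 / 18.9 = 25.661 DD/day.
T = T_base + 25.661 = 14.9 + 25.661 = 40.561 ≈ 40.6 °C.

40.6 °C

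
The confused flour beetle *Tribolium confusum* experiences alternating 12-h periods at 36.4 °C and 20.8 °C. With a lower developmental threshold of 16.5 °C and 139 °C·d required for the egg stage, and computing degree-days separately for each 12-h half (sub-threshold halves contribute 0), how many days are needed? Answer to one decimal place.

Day half: max(0, 36.4 − 16.5) × 0.5 = 19.9 × 0.5 = 9.95 DD.
Night half: max(0, 20.8 − 16.5) × 0.5 = 4.3 × 0.5 = 2.15 DD.
Per 24 h: 12.10 DD/day.
Duration = 139 / 12.10 = 11.488 ≈ 11.5 days.

11.5 days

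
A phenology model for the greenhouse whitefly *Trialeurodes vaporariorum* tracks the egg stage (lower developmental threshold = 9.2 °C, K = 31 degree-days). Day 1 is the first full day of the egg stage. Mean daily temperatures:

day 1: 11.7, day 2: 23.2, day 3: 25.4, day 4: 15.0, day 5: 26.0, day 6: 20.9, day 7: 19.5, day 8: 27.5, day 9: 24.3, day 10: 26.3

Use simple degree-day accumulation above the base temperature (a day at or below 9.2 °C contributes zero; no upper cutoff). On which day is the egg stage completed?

Daily DD above 9.2 °C: 2.5, 14.0, 16.2, 5.8, 16.8, 11.7, 10.3, 18.3, 15.1, 17.1.
Cumulative: 2.5, 16.5, 32.7, 38.5, 55.3, 67.0, 77.3, 95.6, 110.7, 127.8.
The total first reaches 31 DD on day 3.

day 3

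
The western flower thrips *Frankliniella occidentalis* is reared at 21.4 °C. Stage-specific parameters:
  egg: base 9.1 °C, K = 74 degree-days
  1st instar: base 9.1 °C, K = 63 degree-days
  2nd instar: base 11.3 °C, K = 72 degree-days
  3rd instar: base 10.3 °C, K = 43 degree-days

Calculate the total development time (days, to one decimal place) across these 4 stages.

22.1 days

egg: 74 / (21.4 − 9.1) = 74 / 12.3 = 6.016 d.
1st instar: 63 / (21.4 − 9.1) = 63 / 12.3 = 5.122 d.
2nd instar: 72 / (21.4 − 11.3) = 72 / 10.1 = 7.129 d.
3rd instar: 43 / (21.4 − 10.3) = 43 / 11.1 = 3.874 d.
Sum = 22.141 ≈ 22.1 days.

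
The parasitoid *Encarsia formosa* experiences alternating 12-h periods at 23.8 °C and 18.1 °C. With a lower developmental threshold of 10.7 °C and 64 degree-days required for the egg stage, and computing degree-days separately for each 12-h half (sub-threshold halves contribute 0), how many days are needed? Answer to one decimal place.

6.2 days

Day half: max(0, 23.8 − 10.7) × 0.5 = 13.1 × 0.5 = 6.55 DD.
Night half: max(0, 18.1 − 10.7) × 0.5 = 7.4 × 0.5 = 3.70 DD.
Per 24 h: 10.25 DD/day.
Duration = 64 / 10.25 = 6.244 ≈ 6.2 days.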